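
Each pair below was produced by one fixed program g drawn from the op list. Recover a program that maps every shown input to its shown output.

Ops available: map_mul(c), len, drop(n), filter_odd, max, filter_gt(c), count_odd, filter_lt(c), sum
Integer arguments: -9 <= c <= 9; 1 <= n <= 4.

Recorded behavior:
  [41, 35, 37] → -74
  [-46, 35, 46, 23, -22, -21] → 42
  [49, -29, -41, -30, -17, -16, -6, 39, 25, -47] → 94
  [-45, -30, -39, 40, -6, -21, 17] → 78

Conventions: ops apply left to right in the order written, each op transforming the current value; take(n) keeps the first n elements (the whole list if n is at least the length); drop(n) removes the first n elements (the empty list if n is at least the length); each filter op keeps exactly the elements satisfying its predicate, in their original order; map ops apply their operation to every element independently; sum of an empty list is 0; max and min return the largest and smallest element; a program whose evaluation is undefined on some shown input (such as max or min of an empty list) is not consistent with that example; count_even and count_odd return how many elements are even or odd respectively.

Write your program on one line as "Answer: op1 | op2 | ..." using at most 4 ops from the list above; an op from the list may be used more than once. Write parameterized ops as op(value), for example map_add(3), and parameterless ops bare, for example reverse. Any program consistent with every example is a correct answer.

drop(2) | filter_odd | map_mul(-2) | max

Check, running the answer program on each example:
  [41, 35, 37] -> [37] -> [37] -> [-74] -> -74
  [-46, 35, 46, 23, -22, -21] -> [46, 23, -22, -21] -> [23, -21] -> [-46, 42] -> 42
  [49, -29, -41, -30, -17, -16, -6, 39, 25, -47] -> [-41, -30, -17, -16, -6, 39, 25, -47] -> [-41, -17, 39, 25, -47] -> [82, 34, -78, -50, 94] -> 94
  [-45, -30, -39, 40, -6, -21, 17] -> [-39, 40, -6, -21, 17] -> [-39, -21, 17] -> [78, 42, -34] -> 78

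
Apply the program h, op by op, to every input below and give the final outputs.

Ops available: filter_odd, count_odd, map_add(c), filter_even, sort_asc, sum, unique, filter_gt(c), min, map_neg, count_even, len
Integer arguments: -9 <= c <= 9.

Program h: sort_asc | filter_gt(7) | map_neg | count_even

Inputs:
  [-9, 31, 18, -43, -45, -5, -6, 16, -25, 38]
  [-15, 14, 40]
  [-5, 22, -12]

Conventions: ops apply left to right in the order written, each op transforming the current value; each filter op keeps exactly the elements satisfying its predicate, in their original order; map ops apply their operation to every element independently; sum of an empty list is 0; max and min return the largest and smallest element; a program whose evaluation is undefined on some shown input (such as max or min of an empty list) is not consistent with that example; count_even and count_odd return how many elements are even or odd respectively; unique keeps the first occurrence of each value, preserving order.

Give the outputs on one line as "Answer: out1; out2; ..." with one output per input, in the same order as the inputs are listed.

Execution, op by op:
  [-9, 31, 18, -43, -45, -5, -6, 16, -25, 38] -> [-45, -43, -25, -9, -6, -5, 16, 18, 31, 38] -> [16, 18, 31, 38] -> [-16, -18, -31, -38] -> 3
  [-15, 14, 40] -> [-15, 14, 40] -> [14, 40] -> [-14, -40] -> 2
  [-5, 22, -12] -> [-12, -5, 22] -> [22] -> [-22] -> 1

3; 2; 1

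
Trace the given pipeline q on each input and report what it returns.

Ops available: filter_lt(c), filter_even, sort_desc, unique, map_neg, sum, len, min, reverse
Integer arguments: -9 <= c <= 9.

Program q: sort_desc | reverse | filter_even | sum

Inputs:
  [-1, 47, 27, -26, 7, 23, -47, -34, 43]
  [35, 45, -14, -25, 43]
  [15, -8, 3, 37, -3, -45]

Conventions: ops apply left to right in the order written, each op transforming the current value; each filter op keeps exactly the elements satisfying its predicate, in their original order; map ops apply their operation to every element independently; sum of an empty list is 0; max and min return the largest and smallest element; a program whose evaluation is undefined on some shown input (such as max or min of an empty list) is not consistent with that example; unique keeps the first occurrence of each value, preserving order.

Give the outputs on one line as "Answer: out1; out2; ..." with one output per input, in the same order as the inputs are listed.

-60; -14; -8

Execution, op by op:
  [-1, 47, 27, -26, 7, 23, -47, -34, 43] -> [47, 43, 27, 23, 7, -1, -26, -34, -47] -> [-47, -34, -26, -1, 7, 23, 27, 43, 47] -> [-34, -26] -> -60
  [35, 45, -14, -25, 43] -> [45, 43, 35, -14, -25] -> [-25, -14, 35, 43, 45] -> [-14] -> -14
  [15, -8, 3, 37, -3, -45] -> [37, 15, 3, -3, -8, -45] -> [-45, -8, -3, 3, 15, 37] -> [-8] -> -8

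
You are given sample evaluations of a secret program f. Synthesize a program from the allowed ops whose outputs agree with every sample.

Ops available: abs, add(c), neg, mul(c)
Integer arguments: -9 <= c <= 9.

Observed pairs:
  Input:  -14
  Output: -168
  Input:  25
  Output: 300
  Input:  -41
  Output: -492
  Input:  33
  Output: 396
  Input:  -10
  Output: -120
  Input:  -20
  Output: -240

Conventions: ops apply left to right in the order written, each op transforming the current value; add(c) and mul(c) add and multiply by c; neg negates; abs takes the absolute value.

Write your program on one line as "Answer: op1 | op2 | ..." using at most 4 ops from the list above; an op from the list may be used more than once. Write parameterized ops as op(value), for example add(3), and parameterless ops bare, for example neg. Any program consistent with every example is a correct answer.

mul(-6) | mul(2) | neg

Check, running the answer program on each example:
  -14 -> 84 -> 168 -> -168
  25 -> -150 -> -300 -> 300
  -41 -> 246 -> 492 -> -492
  33 -> -198 -> -396 -> 396
  -10 -> 60 -> 120 -> -120
  -20 -> 120 -> 240 -> -240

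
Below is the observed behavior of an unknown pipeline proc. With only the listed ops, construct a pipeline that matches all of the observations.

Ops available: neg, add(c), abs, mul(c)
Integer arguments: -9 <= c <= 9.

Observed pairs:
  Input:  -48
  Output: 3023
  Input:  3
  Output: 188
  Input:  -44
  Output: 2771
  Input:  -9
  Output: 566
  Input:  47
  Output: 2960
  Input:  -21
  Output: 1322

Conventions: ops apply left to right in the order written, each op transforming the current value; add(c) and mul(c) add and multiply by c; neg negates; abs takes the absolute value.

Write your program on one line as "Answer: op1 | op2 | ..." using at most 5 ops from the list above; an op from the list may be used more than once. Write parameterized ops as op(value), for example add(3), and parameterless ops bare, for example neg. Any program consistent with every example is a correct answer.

abs | mul(-7) | mul(-9) | add(-2) | add(1)

Check, running the answer program on each example:
  -48 -> 48 -> -336 -> 3024 -> 3022 -> 3023
  3 -> 3 -> -21 -> 189 -> 187 -> 188
  -44 -> 44 -> -308 -> 2772 -> 2770 -> 2771
  -9 -> 9 -> -63 -> 567 -> 565 -> 566
  47 -> 47 -> -329 -> 2961 -> 2959 -> 2960
  -21 -> 21 -> -147 -> 1323 -> 1321 -> 1322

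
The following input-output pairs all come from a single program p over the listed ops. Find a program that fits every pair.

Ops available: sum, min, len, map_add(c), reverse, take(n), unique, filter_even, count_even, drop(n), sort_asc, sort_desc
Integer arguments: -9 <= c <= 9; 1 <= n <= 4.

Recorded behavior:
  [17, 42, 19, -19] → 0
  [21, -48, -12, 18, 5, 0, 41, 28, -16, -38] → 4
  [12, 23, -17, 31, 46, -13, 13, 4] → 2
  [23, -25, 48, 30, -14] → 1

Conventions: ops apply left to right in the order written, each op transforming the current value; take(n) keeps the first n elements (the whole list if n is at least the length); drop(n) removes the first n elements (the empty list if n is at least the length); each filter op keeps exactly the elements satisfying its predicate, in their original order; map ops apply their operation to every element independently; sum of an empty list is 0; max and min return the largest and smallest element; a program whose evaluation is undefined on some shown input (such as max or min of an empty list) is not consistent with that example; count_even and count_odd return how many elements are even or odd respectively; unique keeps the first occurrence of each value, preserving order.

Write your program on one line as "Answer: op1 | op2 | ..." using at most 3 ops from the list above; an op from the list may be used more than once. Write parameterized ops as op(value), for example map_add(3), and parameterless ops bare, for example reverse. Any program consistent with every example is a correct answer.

drop(4) | sort_desc | count_even

Check, running the answer program on each example:
  [17, 42, 19, -19] -> [] -> [] -> 0
  [21, -48, -12, 18, 5, 0, 41, 28, -16, -38] -> [5, 0, 41, 28, -16, -38] -> [41, 28, 5, 0, -16, -38] -> 4
  [12, 23, -17, 31, 46, -13, 13, 4] -> [46, -13, 13, 4] -> [46, 13, 4, -13] -> 2
  [23, -25, 48, 30, -14] -> [-14] -> [-14] -> 1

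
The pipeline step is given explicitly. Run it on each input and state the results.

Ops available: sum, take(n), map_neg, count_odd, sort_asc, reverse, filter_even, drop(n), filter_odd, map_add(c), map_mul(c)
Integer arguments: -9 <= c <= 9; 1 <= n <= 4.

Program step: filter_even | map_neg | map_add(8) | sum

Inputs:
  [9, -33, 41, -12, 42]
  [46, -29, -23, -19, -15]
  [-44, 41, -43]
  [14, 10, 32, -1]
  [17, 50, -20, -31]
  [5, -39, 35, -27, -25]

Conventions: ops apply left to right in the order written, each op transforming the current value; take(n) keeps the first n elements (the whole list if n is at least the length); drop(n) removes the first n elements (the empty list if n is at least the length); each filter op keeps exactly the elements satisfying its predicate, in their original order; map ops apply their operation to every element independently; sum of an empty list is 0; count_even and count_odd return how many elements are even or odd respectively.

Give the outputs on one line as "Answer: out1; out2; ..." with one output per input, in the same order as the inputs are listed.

-14; -38; 52; -32; -14; 0

Execution, op by op:
  [9, -33, 41, -12, 42] -> [-12, 42] -> [12, -42] -> [20, -34] -> -14
  [46, -29, -23, -19, -15] -> [46] -> [-46] -> [-38] -> -38
  [-44, 41, -43] -> [-44] -> [44] -> [52] -> 52
  [14, 10, 32, -1] -> [14, 10, 32] -> [-14, -10, -32] -> [-6, -2, -24] -> -32
  [17, 50, -20, -31] -> [50, -20] -> [-50, 20] -> [-42, 28] -> -14
  [5, -39, 35, -27, -25] -> [] -> [] -> [] -> 0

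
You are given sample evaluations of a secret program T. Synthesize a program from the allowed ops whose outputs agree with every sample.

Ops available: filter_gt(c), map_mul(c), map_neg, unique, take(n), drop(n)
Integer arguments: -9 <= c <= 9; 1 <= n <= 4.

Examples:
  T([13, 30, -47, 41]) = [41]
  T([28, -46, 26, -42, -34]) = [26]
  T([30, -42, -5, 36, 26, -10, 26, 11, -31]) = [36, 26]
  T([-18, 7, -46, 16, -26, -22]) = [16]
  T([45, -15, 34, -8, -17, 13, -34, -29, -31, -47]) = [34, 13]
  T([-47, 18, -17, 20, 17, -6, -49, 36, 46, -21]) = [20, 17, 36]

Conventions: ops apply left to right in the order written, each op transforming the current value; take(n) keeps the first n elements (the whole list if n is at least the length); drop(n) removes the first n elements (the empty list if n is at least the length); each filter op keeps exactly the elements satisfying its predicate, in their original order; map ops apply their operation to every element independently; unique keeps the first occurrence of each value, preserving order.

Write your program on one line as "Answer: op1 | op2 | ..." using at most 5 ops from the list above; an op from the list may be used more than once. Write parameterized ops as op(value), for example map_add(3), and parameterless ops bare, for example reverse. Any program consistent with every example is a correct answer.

drop(2) | filter_gt(-2) | take(3) | unique

Check, running the answer program on each example:
  [13, 30, -47, 41] -> [-47, 41] -> [41] -> [41] -> [41]
  [28, -46, 26, -42, -34] -> [26, -42, -34] -> [26] -> [26] -> [26]
  [30, -42, -5, 36, 26, -10, 26, 11, -31] -> [-5, 36, 26, -10, 26, 11, -31] -> [36, 26, 26, 11] -> [36, 26, 26] -> [36, 26]
  [-18, 7, -46, 16, -26, -22] -> [-46, 16, -26, -22] -> [16] -> [16] -> [16]
  [45, -15, 34, -8, -17, 13, -34, -29, -31, -47] -> [34, -8, -17, 13, -34, -29, -31, -47] -> [34, 13] -> [34, 13] -> [34, 13]
  [-47, 18, -17, 20, 17, -6, -49, 36, 46, -21] -> [-17, 20, 17, -6, -49, 36, 46, -21] -> [20, 17, 36, 46] -> [20, 17, 36] -> [20, 17, 36]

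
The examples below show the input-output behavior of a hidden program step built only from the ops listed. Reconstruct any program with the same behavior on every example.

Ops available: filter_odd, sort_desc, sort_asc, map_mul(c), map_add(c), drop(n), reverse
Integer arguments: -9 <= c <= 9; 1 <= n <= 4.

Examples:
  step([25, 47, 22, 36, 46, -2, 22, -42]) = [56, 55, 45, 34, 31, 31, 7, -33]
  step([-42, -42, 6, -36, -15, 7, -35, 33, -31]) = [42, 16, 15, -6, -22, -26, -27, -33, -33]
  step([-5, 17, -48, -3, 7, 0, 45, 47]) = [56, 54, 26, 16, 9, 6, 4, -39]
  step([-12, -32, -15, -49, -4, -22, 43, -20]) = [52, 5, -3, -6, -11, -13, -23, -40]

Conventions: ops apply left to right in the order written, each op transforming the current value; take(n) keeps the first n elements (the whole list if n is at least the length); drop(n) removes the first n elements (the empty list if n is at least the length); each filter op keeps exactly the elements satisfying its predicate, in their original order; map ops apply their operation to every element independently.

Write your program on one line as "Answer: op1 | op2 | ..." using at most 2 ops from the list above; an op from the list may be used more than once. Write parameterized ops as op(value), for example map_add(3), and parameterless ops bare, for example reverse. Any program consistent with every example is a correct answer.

map_add(9) | sort_desc

Check, running the answer program on each example:
  [25, 47, 22, 36, 46, -2, 22, -42] -> [34, 56, 31, 45, 55, 7, 31, -33] -> [56, 55, 45, 34, 31, 31, 7, -33]
  [-42, -42, 6, -36, -15, 7, -35, 33, -31] -> [-33, -33, 15, -27, -6, 16, -26, 42, -22] -> [42, 16, 15, -6, -22, -26, -27, -33, -33]
  [-5, 17, -48, -3, 7, 0, 45, 47] -> [4, 26, -39, 6, 16, 9, 54, 56] -> [56, 54, 26, 16, 9, 6, 4, -39]
  [-12, -32, -15, -49, -4, -22, 43, -20] -> [-3, -23, -6, -40, 5, -13, 52, -11] -> [52, 5, -3, -6, -11, -13, -23, -40]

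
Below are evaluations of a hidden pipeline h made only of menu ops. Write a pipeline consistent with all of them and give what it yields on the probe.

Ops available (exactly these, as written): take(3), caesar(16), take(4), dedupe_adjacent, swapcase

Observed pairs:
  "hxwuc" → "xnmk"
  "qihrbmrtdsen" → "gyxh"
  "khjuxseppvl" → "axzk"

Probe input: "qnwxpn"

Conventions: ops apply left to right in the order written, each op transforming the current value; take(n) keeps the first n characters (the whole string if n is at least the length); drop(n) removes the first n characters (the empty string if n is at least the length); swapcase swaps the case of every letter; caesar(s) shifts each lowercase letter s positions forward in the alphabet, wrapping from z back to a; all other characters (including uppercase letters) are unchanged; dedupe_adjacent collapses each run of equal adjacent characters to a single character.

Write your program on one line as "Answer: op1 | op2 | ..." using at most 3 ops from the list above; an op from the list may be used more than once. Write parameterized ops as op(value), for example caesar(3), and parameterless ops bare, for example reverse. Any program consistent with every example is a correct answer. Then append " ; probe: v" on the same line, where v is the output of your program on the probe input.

dedupe_adjacent | take(4) | caesar(16) ; probe: "gdmn"

Check, running the answer program on each example:
  "hxwuc" -> "hxwuc" -> "hxwu" -> "xnmk"
  "qihrbmrtdsen" -> "qihrbmrtdsen" -> "qihr" -> "gyxh"
  "khjuxseppvl" -> "khjuxsepvl" -> "khju" -> "axzk"
  probe: "qnwxpn" -> "qnwxpn" -> "qnwx" -> "gdmn"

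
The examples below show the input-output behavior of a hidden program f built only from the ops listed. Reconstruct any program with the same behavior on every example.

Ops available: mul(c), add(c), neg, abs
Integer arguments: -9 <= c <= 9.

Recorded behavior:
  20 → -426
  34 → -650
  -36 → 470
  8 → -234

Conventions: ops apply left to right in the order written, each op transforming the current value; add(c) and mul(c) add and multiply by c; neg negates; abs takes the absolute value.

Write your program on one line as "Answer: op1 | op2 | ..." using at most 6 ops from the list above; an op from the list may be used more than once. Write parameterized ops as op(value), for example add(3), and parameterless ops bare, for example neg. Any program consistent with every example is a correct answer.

add(7) | mul(-4) | mul(4) | add(7) | add(-1)

Check, running the answer program on each example:
  20 -> 27 -> -108 -> -432 -> -425 -> -426
  34 -> 41 -> -164 -> -656 -> -649 -> -650
  -36 -> -29 -> 116 -> 464 -> 471 -> 470
  8 -> 15 -> -60 -> -240 -> -233 -> -234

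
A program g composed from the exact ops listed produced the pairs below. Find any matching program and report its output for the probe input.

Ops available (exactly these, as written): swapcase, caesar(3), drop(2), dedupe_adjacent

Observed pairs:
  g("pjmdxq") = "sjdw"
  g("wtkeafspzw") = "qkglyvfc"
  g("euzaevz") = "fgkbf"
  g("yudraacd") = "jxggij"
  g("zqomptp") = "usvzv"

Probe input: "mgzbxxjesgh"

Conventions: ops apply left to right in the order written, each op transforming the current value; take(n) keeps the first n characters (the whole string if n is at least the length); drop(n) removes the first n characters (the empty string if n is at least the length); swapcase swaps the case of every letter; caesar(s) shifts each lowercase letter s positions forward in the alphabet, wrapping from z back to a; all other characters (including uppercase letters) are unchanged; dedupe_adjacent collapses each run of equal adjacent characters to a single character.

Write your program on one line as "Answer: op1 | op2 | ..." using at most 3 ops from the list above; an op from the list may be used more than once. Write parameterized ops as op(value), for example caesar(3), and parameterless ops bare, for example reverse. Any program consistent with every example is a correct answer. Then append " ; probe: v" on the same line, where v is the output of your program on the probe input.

drop(2) | caesar(3) | caesar(3) ; probe: "fhddpkymn"

Check, running the answer program on each example:
  "pjmdxq" -> "mdxq" -> "pgat" -> "sjdw"
  "wtkeafspzw" -> "keafspzw" -> "nhdivscz" -> "qkglyvfc"
  "euzaevz" -> "zaevz" -> "cdhyc" -> "fgkbf"
  "yudraacd" -> "draacd" -> "guddfg" -> "jxggij"
  "zqomptp" -> "omptp" -> "rpsws" -> "usvzv"
  probe: "mgzbxxjesgh" -> "zbxxjesgh" -> "ceaamhvjk" -> "fhddpkymn"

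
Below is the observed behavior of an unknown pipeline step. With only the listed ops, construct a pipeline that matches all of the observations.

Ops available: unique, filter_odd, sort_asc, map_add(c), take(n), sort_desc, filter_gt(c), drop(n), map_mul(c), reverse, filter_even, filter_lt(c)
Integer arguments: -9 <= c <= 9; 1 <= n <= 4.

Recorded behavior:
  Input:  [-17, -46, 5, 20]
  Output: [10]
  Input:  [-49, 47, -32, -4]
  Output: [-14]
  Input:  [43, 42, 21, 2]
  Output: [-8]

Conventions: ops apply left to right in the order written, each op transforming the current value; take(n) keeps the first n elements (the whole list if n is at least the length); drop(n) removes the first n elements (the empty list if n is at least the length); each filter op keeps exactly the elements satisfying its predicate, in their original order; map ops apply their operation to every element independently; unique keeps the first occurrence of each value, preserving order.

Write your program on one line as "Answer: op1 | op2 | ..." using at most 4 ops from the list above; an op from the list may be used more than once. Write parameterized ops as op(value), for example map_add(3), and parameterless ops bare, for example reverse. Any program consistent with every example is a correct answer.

map_add(-1) | map_add(-9) | drop(3)

Check, running the answer program on each example:
  [-17, -46, 5, 20] -> [-18, -47, 4, 19] -> [-27, -56, -5, 10] -> [10]
  [-49, 47, -32, -4] -> [-50, 46, -33, -5] -> [-59, 37, -42, -14] -> [-14]
  [43, 42, 21, 2] -> [42, 41, 20, 1] -> [33, 32, 11, -8] -> [-8]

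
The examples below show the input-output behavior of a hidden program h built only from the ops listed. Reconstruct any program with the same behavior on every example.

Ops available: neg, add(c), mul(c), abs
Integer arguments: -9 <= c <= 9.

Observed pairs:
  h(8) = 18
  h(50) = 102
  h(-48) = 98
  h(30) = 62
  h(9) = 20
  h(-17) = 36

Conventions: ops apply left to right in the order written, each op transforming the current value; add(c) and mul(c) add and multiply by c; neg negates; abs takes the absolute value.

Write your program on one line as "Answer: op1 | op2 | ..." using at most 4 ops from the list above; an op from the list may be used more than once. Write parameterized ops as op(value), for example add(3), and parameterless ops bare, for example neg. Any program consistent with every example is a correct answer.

mul(2) | abs | add(2)

Check, running the answer program on each example:
  8 -> 16 -> 16 -> 18
  50 -> 100 -> 100 -> 102
  -48 -> -96 -> 96 -> 98
  30 -> 60 -> 60 -> 62
  9 -> 18 -> 18 -> 20
  -17 -> -34 -> 34 -> 36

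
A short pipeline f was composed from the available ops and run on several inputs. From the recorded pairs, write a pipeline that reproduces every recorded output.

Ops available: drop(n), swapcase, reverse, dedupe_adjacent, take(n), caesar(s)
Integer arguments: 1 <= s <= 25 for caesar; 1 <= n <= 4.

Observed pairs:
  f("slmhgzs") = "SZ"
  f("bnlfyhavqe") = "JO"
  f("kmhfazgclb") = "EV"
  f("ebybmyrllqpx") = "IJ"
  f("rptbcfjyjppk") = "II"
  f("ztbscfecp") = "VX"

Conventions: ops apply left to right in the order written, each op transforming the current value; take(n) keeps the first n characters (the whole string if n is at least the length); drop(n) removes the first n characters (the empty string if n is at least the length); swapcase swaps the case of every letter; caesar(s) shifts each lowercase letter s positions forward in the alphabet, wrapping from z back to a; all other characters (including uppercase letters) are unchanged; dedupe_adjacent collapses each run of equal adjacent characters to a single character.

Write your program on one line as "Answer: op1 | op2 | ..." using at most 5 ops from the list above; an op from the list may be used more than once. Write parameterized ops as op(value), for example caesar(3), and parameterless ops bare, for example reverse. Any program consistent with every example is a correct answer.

reverse | drop(1) | take(2) | caesar(19) | swapcase

Check, running the answer program on each example:
  "slmhgzs" -> "szghmls" -> "zghmls" -> "zg" -> "sz" -> "SZ"
  "bnlfyhavqe" -> "eqvahyflnb" -> "qvahyflnb" -> "qv" -> "jo" -> "JO"
  "kmhfazgclb" -> "blcgzafhmk" -> "lcgzafhmk" -> "lc" -> "ev" -> "EV"
  "ebybmyrllqpx" -> "xpqllrymbybe" -> "pqllrymbybe" -> "pq" -> "ij" -> "IJ"
  "rptbcfjyjppk" -> "kppjyjfcbtpr" -> "ppjyjfcbtpr" -> "pp" -> "ii" -> "II"
  "ztbscfecp" -> "pcefcsbtz" -> "cefcsbtz" -> "ce" -> "vx" -> "VX"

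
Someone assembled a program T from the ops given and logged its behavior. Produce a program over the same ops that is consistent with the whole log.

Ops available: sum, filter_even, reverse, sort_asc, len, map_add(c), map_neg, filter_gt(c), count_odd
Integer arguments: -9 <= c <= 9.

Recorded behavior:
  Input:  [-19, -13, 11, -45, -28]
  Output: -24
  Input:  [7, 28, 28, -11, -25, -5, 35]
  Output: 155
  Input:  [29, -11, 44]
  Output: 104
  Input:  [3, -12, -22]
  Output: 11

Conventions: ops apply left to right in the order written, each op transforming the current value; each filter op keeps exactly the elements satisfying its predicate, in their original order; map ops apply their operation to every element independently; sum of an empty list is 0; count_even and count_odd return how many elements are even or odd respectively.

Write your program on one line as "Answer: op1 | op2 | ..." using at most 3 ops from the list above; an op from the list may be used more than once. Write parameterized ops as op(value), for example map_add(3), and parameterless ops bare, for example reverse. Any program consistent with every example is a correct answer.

map_add(7) | map_add(7) | sum

Check, running the answer program on each example:
  [-19, -13, 11, -45, -28] -> [-12, -6, 18, -38, -21] -> [-5, 1, 25, -31, -14] -> -24
  [7, 28, 28, -11, -25, -5, 35] -> [14, 35, 35, -4, -18, 2, 42] -> [21, 42, 42, 3, -11, 9, 49] -> 155
  [29, -11, 44] -> [36, -4, 51] -> [43, 3, 58] -> 104
  [3, -12, -22] -> [10, -5, -15] -> [17, 2, -8] -> 11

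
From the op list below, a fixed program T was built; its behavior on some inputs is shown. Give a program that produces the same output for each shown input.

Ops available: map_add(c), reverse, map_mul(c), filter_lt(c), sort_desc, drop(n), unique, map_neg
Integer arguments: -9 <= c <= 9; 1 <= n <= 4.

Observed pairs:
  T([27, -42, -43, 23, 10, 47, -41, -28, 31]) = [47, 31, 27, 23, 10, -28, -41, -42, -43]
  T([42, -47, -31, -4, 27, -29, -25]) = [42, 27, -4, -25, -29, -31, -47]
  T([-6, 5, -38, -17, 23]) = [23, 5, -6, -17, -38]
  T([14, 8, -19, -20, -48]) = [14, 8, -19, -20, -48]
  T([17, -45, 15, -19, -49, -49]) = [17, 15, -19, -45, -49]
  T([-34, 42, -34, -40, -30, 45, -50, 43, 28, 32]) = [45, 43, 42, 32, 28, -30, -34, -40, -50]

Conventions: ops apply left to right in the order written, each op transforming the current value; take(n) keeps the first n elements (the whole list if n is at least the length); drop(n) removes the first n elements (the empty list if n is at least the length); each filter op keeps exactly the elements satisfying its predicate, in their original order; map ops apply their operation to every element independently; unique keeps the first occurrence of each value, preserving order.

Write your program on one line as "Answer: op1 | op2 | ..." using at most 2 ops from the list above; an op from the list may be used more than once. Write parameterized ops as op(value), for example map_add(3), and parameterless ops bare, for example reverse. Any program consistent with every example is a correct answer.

sort_desc | unique

Check, running the answer program on each example:
  [27, -42, -43, 23, 10, 47, -41, -28, 31] -> [47, 31, 27, 23, 10, -28, -41, -42, -43] -> [47, 31, 27, 23, 10, -28, -41, -42, -43]
  [42, -47, -31, -4, 27, -29, -25] -> [42, 27, -4, -25, -29, -31, -47] -> [42, 27, -4, -25, -29, -31, -47]
  [-6, 5, -38, -17, 23] -> [23, 5, -6, -17, -38] -> [23, 5, -6, -17, -38]
  [14, 8, -19, -20, -48] -> [14, 8, -19, -20, -48] -> [14, 8, -19, -20, -48]
  [17, -45, 15, -19, -49, -49] -> [17, 15, -19, -45, -49, -49] -> [17, 15, -19, -45, -49]
  [-34, 42, -34, -40, -30, 45, -50, 43, 28, 32] -> [45, 43, 42, 32, 28, -30, -34, -34, -40, -50] -> [45, 43, 42, 32, 28, -30, -34, -40, -50]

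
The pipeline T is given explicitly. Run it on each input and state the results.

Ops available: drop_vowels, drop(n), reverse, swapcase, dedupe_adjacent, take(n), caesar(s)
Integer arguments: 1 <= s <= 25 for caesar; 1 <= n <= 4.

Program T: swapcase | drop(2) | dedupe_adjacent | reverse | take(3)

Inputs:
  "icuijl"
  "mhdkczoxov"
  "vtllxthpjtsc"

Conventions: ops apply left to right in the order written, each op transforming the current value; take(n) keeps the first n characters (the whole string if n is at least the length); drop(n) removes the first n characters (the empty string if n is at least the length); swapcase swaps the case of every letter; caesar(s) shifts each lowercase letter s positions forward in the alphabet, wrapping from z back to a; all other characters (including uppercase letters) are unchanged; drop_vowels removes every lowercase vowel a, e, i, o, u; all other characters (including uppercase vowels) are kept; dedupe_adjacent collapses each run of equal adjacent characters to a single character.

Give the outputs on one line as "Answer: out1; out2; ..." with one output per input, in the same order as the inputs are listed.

"LJI"; "VOX"; "CST"

Execution, op by op:
  "icuijl" -> "ICUIJL" -> "UIJL" -> "UIJL" -> "LJIU" -> "LJI"
  "mhdkczoxov" -> "MHDKCZOXOV" -> "DKCZOXOV" -> "DKCZOXOV" -> "VOXOZCKD" -> "VOX"
  "vtllxthpjtsc" -> "VTLLXTHPJTSC" -> "LLXTHPJTSC" -> "LXTHPJTSC" -> "CSTJPHTXL" -> "CST"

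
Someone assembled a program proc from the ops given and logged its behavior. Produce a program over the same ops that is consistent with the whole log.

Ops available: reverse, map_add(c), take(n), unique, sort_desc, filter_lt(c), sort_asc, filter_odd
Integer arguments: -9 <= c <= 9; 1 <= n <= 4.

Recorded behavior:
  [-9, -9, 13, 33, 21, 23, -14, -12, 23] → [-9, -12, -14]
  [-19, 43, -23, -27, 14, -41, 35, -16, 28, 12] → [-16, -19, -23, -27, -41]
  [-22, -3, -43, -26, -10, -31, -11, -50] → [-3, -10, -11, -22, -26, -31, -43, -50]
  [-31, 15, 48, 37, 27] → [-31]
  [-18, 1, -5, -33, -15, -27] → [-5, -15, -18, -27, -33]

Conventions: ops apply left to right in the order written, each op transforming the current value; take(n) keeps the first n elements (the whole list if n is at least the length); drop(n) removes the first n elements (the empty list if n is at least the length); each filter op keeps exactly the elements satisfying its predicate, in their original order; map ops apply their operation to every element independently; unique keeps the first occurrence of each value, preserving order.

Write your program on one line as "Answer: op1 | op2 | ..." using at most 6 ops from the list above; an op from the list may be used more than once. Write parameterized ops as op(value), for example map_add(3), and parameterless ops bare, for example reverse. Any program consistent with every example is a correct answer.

sort_desc | reverse | filter_lt(1) | sort_desc | unique

Check, running the answer program on each example:
  [-9, -9, 13, 33, 21, 23, -14, -12, 23] -> [33, 23, 23, 21, 13, -9, -9, -12, -14] -> [-14, -12, -9, -9, 13, 21, 23, 23, 33] -> [-14, -12, -9, -9] -> [-9, -9, -12, -14] -> [-9, -12, -14]
  [-19, 43, -23, -27, 14, -41, 35, -16, 28, 12] -> [43, 35, 28, 14, 12, -16, -19, -23, -27, -41] -> [-41, -27, -23, -19, -16, 12, 14, 28, 35, 43] -> [-41, -27, -23, -19, -16] -> [-16, -19, -23, -27, -41] -> [-16, -19, -23, -27, -41]
  [-22, -3, -43, -26, -10, -31, -11, -50] -> [-3, -10, -11, -22, -26, -31, -43, -50] -> [-50, -43, -31, -26, -22, -11, -10, -3] -> [-50, -43, -31, -26, -22, -11, -10, -3] -> [-3, -10, -11, -22, -26, -31, -43, -50] -> [-3, -10, -11, -22, -26, -31, -43, -50]
  [-31, 15, 48, 37, 27] -> [48, 37, 27, 15, -31] -> [-31, 15, 27, 37, 48] -> [-31] -> [-31] -> [-31]
  [-18, 1, -5, -33, -15, -27] -> [1, -5, -15, -18, -27, -33] -> [-33, -27, -18, -15, -5, 1] -> [-33, -27, -18, -15, -5] -> [-5, -15, -18, -27, -33] -> [-5, -15, -18, -27, -33]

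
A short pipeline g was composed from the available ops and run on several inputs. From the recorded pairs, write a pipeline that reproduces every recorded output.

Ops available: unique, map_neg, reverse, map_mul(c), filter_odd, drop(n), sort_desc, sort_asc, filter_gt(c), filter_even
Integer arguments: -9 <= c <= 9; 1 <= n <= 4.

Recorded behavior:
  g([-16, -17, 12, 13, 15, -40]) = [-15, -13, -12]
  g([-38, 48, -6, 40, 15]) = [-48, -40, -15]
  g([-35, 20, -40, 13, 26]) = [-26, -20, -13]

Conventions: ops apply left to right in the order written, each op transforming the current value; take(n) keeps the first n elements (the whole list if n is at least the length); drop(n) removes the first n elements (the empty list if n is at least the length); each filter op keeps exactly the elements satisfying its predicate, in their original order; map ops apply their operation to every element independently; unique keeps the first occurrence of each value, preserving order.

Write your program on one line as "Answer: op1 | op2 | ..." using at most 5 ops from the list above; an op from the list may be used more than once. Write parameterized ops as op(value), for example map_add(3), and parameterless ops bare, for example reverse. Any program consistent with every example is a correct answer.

filter_gt(-6) | sort_asc | sort_desc | map_neg

Check, running the answer program on each example:
  [-16, -17, 12, 13, 15, -40] -> [12, 13, 15] -> [12, 13, 15] -> [15, 13, 12] -> [-15, -13, -12]
  [-38, 48, -6, 40, 15] -> [48, 40, 15] -> [15, 40, 48] -> [48, 40, 15] -> [-48, -40, -15]
  [-35, 20, -40, 13, 26] -> [20, 13, 26] -> [13, 20, 26] -> [26, 20, 13] -> [-26, -20, -13]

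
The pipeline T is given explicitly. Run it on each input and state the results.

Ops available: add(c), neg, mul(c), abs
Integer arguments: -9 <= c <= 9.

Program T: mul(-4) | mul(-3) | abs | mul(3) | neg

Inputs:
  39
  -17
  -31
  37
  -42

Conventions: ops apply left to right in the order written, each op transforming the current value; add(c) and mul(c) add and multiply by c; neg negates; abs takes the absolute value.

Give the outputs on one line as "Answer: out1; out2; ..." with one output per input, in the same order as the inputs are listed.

Execution, op by op:
  39 -> -156 -> 468 -> 468 -> 1404 -> -1404
  -17 -> 68 -> -204 -> 204 -> 612 -> -612
  -31 -> 124 -> -372 -> 372 -> 1116 -> -1116
  37 -> -148 -> 444 -> 444 -> 1332 -> -1332
  -42 -> 168 -> -504 -> 504 -> 1512 -> -1512

-1404; -612; -1116; -1332; -1512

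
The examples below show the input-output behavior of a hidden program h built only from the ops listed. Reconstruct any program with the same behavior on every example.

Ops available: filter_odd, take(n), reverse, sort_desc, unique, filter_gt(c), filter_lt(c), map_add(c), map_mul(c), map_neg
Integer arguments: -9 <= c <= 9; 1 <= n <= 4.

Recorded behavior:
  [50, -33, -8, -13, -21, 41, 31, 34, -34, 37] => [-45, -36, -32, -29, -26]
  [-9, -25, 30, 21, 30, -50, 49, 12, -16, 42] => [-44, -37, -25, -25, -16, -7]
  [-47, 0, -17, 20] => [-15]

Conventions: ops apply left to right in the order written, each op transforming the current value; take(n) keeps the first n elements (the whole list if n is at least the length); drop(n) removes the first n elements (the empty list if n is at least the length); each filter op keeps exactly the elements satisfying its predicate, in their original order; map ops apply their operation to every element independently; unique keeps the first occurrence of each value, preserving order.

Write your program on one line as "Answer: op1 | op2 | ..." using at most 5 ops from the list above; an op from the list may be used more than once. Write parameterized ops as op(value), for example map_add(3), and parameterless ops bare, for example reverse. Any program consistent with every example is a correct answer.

map_add(-5) | filter_gt(-5) | sort_desc | map_neg

Check, running the answer program on each example:
  [50, -33, -8, -13, -21, 41, 31, 34, -34, 37] -> [45, -38, -13, -18, -26, 36, 26, 29, -39, 32] -> [45, 36, 26, 29, 32] -> [45, 36, 32, 29, 26] -> [-45, -36, -32, -29, -26]
  [-9, -25, 30, 21, 30, -50, 49, 12, -16, 42] -> [-14, -30, 25, 16, 25, -55, 44, 7, -21, 37] -> [25, 16, 25, 44, 7, 37] -> [44, 37, 25, 25, 16, 7] -> [-44, -37, -25, -25, -16, -7]
  [-47, 0, -17, 20] -> [-52, -5, -22, 15] -> [15] -> [15] -> [-15]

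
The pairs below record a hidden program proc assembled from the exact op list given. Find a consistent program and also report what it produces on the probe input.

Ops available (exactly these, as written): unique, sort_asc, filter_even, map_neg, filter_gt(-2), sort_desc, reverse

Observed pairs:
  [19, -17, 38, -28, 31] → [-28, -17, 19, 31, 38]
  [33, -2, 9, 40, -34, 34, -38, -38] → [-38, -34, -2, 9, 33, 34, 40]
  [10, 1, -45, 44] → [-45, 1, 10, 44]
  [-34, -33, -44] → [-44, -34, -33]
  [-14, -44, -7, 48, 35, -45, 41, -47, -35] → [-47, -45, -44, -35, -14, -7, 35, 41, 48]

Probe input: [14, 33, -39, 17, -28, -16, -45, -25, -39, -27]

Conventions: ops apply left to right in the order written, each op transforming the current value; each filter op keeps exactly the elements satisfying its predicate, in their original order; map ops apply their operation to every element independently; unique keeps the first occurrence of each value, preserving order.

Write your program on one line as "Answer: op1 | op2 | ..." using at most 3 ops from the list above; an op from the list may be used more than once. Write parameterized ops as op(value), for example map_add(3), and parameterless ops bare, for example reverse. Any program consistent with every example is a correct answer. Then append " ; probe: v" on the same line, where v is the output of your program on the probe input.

sort_desc | unique | reverse ; probe: [-45, -39, -28, -27, -25, -16, 14, 17, 33]

Check, running the answer program on each example:
  [19, -17, 38, -28, 31] -> [38, 31, 19, -17, -28] -> [38, 31, 19, -17, -28] -> [-28, -17, 19, 31, 38]
  [33, -2, 9, 40, -34, 34, -38, -38] -> [40, 34, 33, 9, -2, -34, -38, -38] -> [40, 34, 33, 9, -2, -34, -38] -> [-38, -34, -2, 9, 33, 34, 40]
  [10, 1, -45, 44] -> [44, 10, 1, -45] -> [44, 10, 1, -45] -> [-45, 1, 10, 44]
  [-34, -33, -44] -> [-33, -34, -44] -> [-33, -34, -44] -> [-44, -34, -33]
  [-14, -44, -7, 48, 35, -45, 41, -47, -35] -> [48, 41, 35, -7, -14, -35, -44, -45, -47] -> [48, 41, 35, -7, -14, -35, -44, -45, -47] -> [-47, -45, -44, -35, -14, -7, 35, 41, 48]
  probe: [14, 33, -39, 17, -28, -16, -45, -25, -39, -27] -> [33, 17, 14, -16, -25, -27, -28, -39, -39, -45] -> [33, 17, 14, -16, -25, -27, -28, -39, -45] -> [-45, -39, -28, -27, -25, -16, 14, 17, 33]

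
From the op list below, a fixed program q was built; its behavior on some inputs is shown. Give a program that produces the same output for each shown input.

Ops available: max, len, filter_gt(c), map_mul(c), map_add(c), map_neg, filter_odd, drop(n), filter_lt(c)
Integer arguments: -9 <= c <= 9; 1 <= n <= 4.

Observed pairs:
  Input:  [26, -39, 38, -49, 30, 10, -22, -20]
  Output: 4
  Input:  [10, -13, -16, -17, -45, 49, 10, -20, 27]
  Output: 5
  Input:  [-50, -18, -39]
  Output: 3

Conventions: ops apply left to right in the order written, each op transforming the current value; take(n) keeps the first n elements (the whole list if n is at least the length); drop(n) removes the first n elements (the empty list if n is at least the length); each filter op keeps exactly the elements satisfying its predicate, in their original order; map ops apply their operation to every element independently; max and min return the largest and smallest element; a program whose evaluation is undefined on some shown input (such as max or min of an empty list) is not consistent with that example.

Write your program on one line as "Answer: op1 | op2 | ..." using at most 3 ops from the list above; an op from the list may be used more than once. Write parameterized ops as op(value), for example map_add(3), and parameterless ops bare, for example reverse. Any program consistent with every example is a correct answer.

filter_lt(8) | map_add(7) | len

Check, running the answer program on each example:
  [26, -39, 38, -49, 30, 10, -22, -20] -> [-39, -49, -22, -20] -> [-32, -42, -15, -13] -> 4
  [10, -13, -16, -17, -45, 49, 10, -20, 27] -> [-13, -16, -17, -45, -20] -> [-6, -9, -10, -38, -13] -> 5
  [-50, -18, -39] -> [-50, -18, -39] -> [-43, -11, -32] -> 3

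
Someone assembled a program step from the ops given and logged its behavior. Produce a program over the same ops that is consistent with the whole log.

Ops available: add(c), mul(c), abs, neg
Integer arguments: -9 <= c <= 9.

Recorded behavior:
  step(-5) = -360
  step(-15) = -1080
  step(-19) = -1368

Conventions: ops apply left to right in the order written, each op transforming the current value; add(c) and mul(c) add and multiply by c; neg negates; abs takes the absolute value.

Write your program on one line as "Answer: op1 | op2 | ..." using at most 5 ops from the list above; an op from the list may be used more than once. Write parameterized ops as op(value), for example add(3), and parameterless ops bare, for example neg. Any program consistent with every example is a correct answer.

neg | mul(9) | neg | mul(-8) | neg

Check, running the answer program on each example:
  -5 -> 5 -> 45 -> -45 -> 360 -> -360
  -15 -> 15 -> 135 -> -135 -> 1080 -> -1080
  -19 -> 19 -> 171 -> -171 -> 1368 -> -1368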